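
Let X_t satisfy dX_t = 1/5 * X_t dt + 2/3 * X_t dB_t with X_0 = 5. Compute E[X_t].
E[X_t] = 5*exp(t/5)

For GBM dX = mu X dt + sigma X dB with X_0 = x_0, apply Itô to Y = log X: dY = (mu - sigma^2/2) dt + sigma dB, so Y_t = log(x_0) + (mu - sigma^2/2) t + sigma B_t and hence X_t = x_0 * exp((mu - sigma^2/2) t + sigma B_t).
With mu = 1/5, sigma = 2/3, x_0 = 5, this gives:
  X_t = 5 * exp((-1/45) * t + (2/3) * B_t).
Since sigma*B_t ~ Normal(0, sigma^2 t), E[exp(sigma*B_t)] = exp(sigma^2 t / 2); so E[X_t] = x_0 * exp((mu - sigma^2/2) t) * exp(sigma^2 t / 2) = x_0 * exp(mu t) = 5*exp(t/5).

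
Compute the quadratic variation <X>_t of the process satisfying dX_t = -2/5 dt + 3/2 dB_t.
<X>_t = 9*t/4

For an Itô process dX_t = a(t) dt + b(t) dB_t, the quadratic variation is <X>_t = int_0^t b(s)^2 ds (the drift term does not contribute). Here b(s) = 3/2, so
  b(s)^2 = 9/4.
Integrating from 0 to t:
  <X>_t = int_0^t (9/4) ds = 9*t/4.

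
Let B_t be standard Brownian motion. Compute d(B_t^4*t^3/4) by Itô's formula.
d(B_t^4*t^3/4) = (3*B_t^2*t^2*(B_t^2 + 2*t)/4) dt + (B_t^3*t^3) dB_t

Itô's formula for f(t, x): d f(t, B_t) = (f_t + (1/2) f_xx) dt + f_x dB_t. Compute partials of f(t, x) = t^3*x^4/4:
  f_t(t,x)  = 3*t^2*x^4/4
  f_x(t,x)  = t^3*x^3
  f_xx(t,x) = 3*t^3*x^2
Assemble drift = f_t + (1/2) f_xx = 3*t^2*x^2*(2*t + x^2)/4 and diffusion = f_x = t^3*x^3. Substituting x = B_t:
  d(B_t^4*t^3/4) = (3*B_t^2*t^2*(B_t^2 + 2*t)/4) dt + (B_t^3*t^3) dB_t.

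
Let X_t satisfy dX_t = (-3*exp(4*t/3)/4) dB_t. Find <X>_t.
<X>_t = 27*exp(8*t/3)/128 - 27/128

For an Itô process dX_t = a(t) dt + b(t) dB_t, the quadratic variation is <X>_t = int_0^t b(s)^2 ds (the drift term does not contribute). Here b(s) = -3*exp(4*s/3)/4, so
  b(s)^2 = 9*exp(8*s/3)/16.
Integrating from 0 to t:
  <X>_t = int_0^t (9*exp(8*s/3)/16) ds = 27*exp(8*t/3)/128 - 27/128.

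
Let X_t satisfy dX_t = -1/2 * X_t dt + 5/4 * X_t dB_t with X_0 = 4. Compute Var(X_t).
Var(X_t) = (16*exp(25*t/16) - 16)*exp(-t)

For GBM dX = mu X dt + sigma X dB with X_0 = x_0, apply Itô to Y = log X: dY = (mu - sigma^2/2) dt + sigma dB, so Y_t = log(x_0) + (mu - sigma^2/2) t + sigma B_t and hence X_t = x_0 * exp((mu - sigma^2/2) t + sigma B_t).
With mu = -1/2, sigma = 5/4, x_0 = 4, this gives:
  X_t = 4 * exp((-41/32) * t + (5/4) * B_t).
Since sigma*B_t ~ Normal(0, sigma^2 t), E[exp(sigma*B_t)] = exp(sigma^2 t / 2); so E[X_t] = x_0 * exp((mu - sigma^2/2) t) * exp(sigma^2 t / 2) = x_0 * exp(mu t) = 4*exp(-t/2).
Var(X_t) = E[X_t^2] - (E[X_t])^2 = x_0^2 * exp(2 mu t) * (exp(sigma^2 t) - 1) = (16*exp(25*t/16) - 16)*exp(-t).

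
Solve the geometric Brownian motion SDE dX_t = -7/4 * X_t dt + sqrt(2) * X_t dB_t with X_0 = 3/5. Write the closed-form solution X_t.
X_t = 3/5 * exp((-11/4) * t + (sqrt(2)) * B_t)

For GBM dX = mu X dt + sigma X dB with X_0 = x_0, apply Itô to Y = log X: dY = (mu - sigma^2/2) dt + sigma dB, so Y_t = log(x_0) + (mu - sigma^2/2) t + sigma B_t and hence X_t = x_0 * exp((mu - sigma^2/2) t + sigma B_t).
With mu = -7/4, sigma = sqrt(2), x_0 = 3/5, this gives:
  X_t = 3/5 * exp((-11/4) * t + (sqrt(2)) * B_t).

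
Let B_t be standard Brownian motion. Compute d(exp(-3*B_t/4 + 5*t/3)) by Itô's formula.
d(exp(-3*B_t/4 + 5*t/3)) = (187*exp(-3*B_t/4 + 5*t/3)/96) dt + (-3*exp(-3*B_t/4 + 5*t/3)/4) dB_t

Itô's formula for f(t, x): d f(t, B_t) = (f_t + (1/2) f_xx) dt + f_x dB_t. Compute partials of f(t, x) = exp(5*t/3 - 3*x/4):
  f_t(t,x)  = 5*exp(5*t/3 - 3*x/4)/3
  f_x(t,x)  = -3*exp(5*t/3 - 3*x/4)/4
  f_xx(t,x) = 9*exp(5*t/3 - 3*x/4)/16
Assemble drift = f_t + (1/2) f_xx = 187*exp(5*t/3 - 3*x/4)/96 and diffusion = f_x = -3*exp(5*t/3 - 3*x/4)/4. Substituting x = B_t:
  d(exp(-3*B_t/4 + 5*t/3)) = (187*exp(-3*B_t/4 + 5*t/3)/96) dt + (-3*exp(-3*B_t/4 + 5*t/3)/4) dB_t.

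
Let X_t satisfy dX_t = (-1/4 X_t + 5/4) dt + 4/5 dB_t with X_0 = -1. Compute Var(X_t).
Var(X_t) = 32/25 - 32*exp(-t/2)/25

The variance V(t) = Var(X_t) satisfies V'(t) = 2 a V(t) + c^2 with V(0) = 0 (drift coefficient is linear in X, diffusion is constant). With a = -1/4, c = 4/5, the solution is
  V(t) = (c^2 / (2 a)) * (exp(2 a t) - 1)
       = ((4/5)^2 / (2*(-1/4))) * (exp((-1/2) t) - 1)
       = 32/25 - 32*exp(-t/2)/25.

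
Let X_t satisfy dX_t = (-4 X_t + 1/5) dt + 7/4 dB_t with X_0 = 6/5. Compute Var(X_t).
Var(X_t) = 49/128 - 49*exp(-8*t)/128

The variance V(t) = Var(X_t) satisfies V'(t) = 2 a V(t) + c^2 with V(0) = 0 (drift coefficient is linear in X, diffusion is constant). With a = -4, c = 7/4, the solution is
  V(t) = (c^2 / (2 a)) * (exp(2 a t) - 1)
       = ((7/4)^2 / (2*(-4))) * (exp((-8) t) - 1)
       = 49/128 - 49*exp(-8*t)/128.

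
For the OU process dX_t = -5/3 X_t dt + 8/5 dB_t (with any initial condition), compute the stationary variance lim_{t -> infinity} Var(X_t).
lim Var(X_t) = 96/125

The OU SDE dX = -theta X dt + sigma dB admits the integrating factor exp(theta t): d(exp(theta t) X_t) = sigma exp(theta t) dB_t. Integrating from 0 to t gives X_t = x_0 * exp(-theta t) + sigma * int_0^t exp(-theta (t-s)) dB_s for any initial x_0. The Itô integral has variance (by the Itô isometry) sigma^2 * int_0^t exp(-2 theta (t - s)) ds = sigma^2 * (1 - exp(-2 theta t)) / (2 theta), independent of x_0.
With theta = 5/3, sigma = 8/5:
  Var(X_t) = (8/5)^2 * (1 - exp(-2*5/3 t)) / (2 * 5/3) = 96/125 - 96*exp(-10*t/3)/125.
As t -> infinity, exp(-2*5/3 t) -> 0, so the stationary variance is sigma^2 / (2 theta) = 96/125.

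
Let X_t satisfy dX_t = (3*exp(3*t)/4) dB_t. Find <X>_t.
<X>_t = 3*exp(6*t)/32 - 3/32

For an Itô process dX_t = a(t) dt + b(t) dB_t, the quadratic variation is <X>_t = int_0^t b(s)^2 ds (the drift term does not contribute). Here b(s) = 3*exp(3*s)/4, so
  b(s)^2 = 9*exp(6*s)/16.
Integrating from 0 to t:
  <X>_t = int_0^t (9*exp(6*s)/16) ds = 3*exp(6*t)/32 - 3/32.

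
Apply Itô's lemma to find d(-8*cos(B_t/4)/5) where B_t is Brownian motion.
d(-8*cos(B_t/4)/5) = (cos(B_t/4)/20) dt + (2*sin(B_t/4)/5) dB_t

Itô's formula for f(B_t) gives d f(B_t) = f'(B_t) dB_t + (1/2) f''(B_t) dt. Compute derivatives of f(x) = -8*cos(x/4)/5:
  f'(x)  = 2*sin(x/4)/5
  f''(x) = cos(x/4)/10
Substitute x = B_t and multiply the f'' term by 1/2:
  drift     = (1/2) * (cos(x/4)/10) evaluated at B_t = cos(B_t/4)/20
  diffusion = (2*sin(x/4)/5) evaluated at B_t = 2*sin(B_t/4)/5
Therefore d(-8*cos(B_t/4)/5) = (cos(B_t/4)/20) dt + (2*sin(B_t/4)/5) dB_t.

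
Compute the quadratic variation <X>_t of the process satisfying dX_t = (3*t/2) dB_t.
<X>_t = 3*t^3/4

For an Itô process dX_t = a(t) dt + b(t) dB_t, the quadratic variation is <X>_t = int_0^t b(s)^2 ds (the drift term does not contribute). Here b(s) = 3*s/2, so
  b(s)^2 = 9*s^2/4.
Integrating from 0 to t:
  <X>_t = int_0^t (9*s^2/4) ds = 3*t^3/4.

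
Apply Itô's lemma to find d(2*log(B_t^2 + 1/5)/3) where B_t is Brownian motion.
d(2*log(B_t^2 + 1/5)/3) = (10*(1 - 5*B_t^2)/(3*(5*B_t^2 + 1)^2)) dt + (20*B_t/(3*(5*B_t^2 + 1))) dB_t

Itô's formula for f(B_t) gives d f(B_t) = f'(B_t) dB_t + (1/2) f''(B_t) dt. Compute derivatives of f(x) = 2*log(x^2 + 1/5)/3:
  f'(x)  = 20*x/(3*(5*x^2 + 1))
  f''(x) = 20*(1 - 5*x^2)/(3*(5*x^2 + 1)^2)
Substitute x = B_t and multiply the f'' term by 1/2:
  drift     = (1/2) * (20*(1 - 5*x^2)/(3*(5*x^2 + 1)^2)) evaluated at B_t = 10*(1 - 5*B_t^2)/(3*(5*B_t^2 + 1)^2)
  diffusion = (20*x/(3*(5*x^2 + 1))) evaluated at B_t = 20*B_t/(3*(5*B_t^2 + 1))
Therefore d(2*log(B_t^2 + 1/5)/3) = (10*(1 - 5*B_t^2)/(3*(5*B_t^2 + 1)^2)) dt + (20*B_t/(3*(5*B_t^2 + 1))) dB_t.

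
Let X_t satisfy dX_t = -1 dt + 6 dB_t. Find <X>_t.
<X>_t = 36*t

For an Itô process dX_t = a(t) dt + b(t) dB_t, the quadratic variation is <X>_t = int_0^t b(s)^2 ds (the drift term does not contribute). Here b(s) = 6, so
  b(s)^2 = 36.
Integrating from 0 to t:
  <X>_t = int_0^t (36) ds = 36*t.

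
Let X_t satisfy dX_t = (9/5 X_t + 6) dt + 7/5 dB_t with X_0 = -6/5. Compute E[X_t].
E[X_t] = 32*exp(9*t/5)/15 - 10/3

Taking expectations and using E[dB_t] = 0, the mean m(t) = E[X_t] satisfies the ODE m'(t) = a m(t) + b with m(0) = x_0. With a = 9/5, b = 6, x_0 = -6/5, the solution is
  m(t) = x_0 * exp(a t) + (b/a) * (exp(a t) - 1)
       = (-6/5) * exp((9/5) t) + (6/(9/5)) * (exp((9/5) t) - 1)
       = 32*exp(9*t/5)/15 - 10/3.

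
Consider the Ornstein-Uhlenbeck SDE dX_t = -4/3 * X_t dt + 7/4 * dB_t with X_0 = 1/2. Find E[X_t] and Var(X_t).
E[X_t] = exp(-4*t/3)/2; Var(X_t) = 147/128 - 147*exp(-8*t/3)/128

The OU SDE dX = -theta X dt + sigma dB admits the integrating factor exp(theta t): d(exp(theta t) X_t) = sigma exp(theta t) dB_t. Integrating from 0 to t:
  X_t = x_0 * exp(-theta t) + sigma * int_0^t exp(-theta (t-s)) dB_s.
The Itô integral has mean 0 and (by the Itô isometry) variance sigma^2 * int_0^t exp(-2 theta (t - s)) ds = sigma^2 * (1 - exp(-2 theta t)) / (2 theta).
With theta = 4/3, sigma = 7/4, x_0 = 1/2:
  E[X_t] = 1/2 * exp(-4/3 t) = exp(-4*t/3)/2
  Var(X_t) = (7/4)^2 * (1 - exp(-2*4/3 t)) / (2 * 4/3) = 147/128 - 147*exp(-8*t/3)/128.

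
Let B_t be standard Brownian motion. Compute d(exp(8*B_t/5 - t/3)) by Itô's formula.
d(exp(8*B_t/5 - t/3)) = (71*exp(8*B_t/5 - t/3)/75) dt + (8*exp(8*B_t/5 - t/3)/5) dB_t

Itô's formula for f(t, x): d f(t, B_t) = (f_t + (1/2) f_xx) dt + f_x dB_t. Compute partials of f(t, x) = exp(-t/3 + 8*x/5):
  f_t(t,x)  = -exp(-t/3 + 8*x/5)/3
  f_x(t,x)  = 8*exp(-t/3 + 8*x/5)/5
  f_xx(t,x) = 64*exp(-t/3 + 8*x/5)/25
Assemble drift = f_t + (1/2) f_xx = 71*exp(-t/3 + 8*x/5)/75 and diffusion = f_x = 8*exp(-t/3 + 8*x/5)/5. Substituting x = B_t:
  d(exp(8*B_t/5 - t/3)) = (71*exp(8*B_t/5 - t/3)/75) dt + (8*exp(8*B_t/5 - t/3)/5) dB_t.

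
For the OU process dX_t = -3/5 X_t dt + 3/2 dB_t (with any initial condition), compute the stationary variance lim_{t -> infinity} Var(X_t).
lim Var(X_t) = 15/8

The OU SDE dX = -theta X dt + sigma dB admits the integrating factor exp(theta t): d(exp(theta t) X_t) = sigma exp(theta t) dB_t. Integrating from 0 to t gives X_t = x_0 * exp(-theta t) + sigma * int_0^t exp(-theta (t-s)) dB_s for any initial x_0. The Itô integral has variance (by the Itô isometry) sigma^2 * int_0^t exp(-2 theta (t - s)) ds = sigma^2 * (1 - exp(-2 theta t)) / (2 theta), independent of x_0.
With theta = 3/5, sigma = 3/2:
  Var(X_t) = (3/2)^2 * (1 - exp(-2*3/5 t)) / (2 * 3/5) = 15/8 - 15*exp(-6*t/5)/8.
As t -> infinity, exp(-2*3/5 t) -> 0, so the stationary variance is sigma^2 / (2 theta) = 15/8.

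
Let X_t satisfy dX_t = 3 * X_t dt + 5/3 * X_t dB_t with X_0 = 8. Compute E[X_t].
E[X_t] = 8*exp(3*t)

For GBM dX = mu X dt + sigma X dB with X_0 = x_0, apply Itô to Y = log X: dY = (mu - sigma^2/2) dt + sigma dB, so Y_t = log(x_0) + (mu - sigma^2/2) t + sigma B_t and hence X_t = x_0 * exp((mu - sigma^2/2) t + sigma B_t).
With mu = 3, sigma = 5/3, x_0 = 8, this gives:
  X_t = 8 * exp((29/18) * t + (5/3) * B_t).
Since sigma*B_t ~ Normal(0, sigma^2 t), E[exp(sigma*B_t)] = exp(sigma^2 t / 2); so E[X_t] = x_0 * exp((mu - sigma^2/2) t) * exp(sigma^2 t / 2) = x_0 * exp(mu t) = 8*exp(3*t).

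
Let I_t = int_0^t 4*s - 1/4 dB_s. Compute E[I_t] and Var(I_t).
E[I_t] = 0; Var(I_t) = t*(256*t^2 - 48*t + 3)/48

The Itô integral of a deterministic integrand f(s) has mean 0 because each increment f(s) * (B_{s+ds} - B_s) has mean 0. By the Itô isometry:
  Var( int_0^t f(s) dB_s ) = E[ (int_0^t f(s) dB_s)^2 ] = int_0^t f(s)^2 ds.
Here f(s) = 4*s - 1/4, so f(s)^2 = (16*s - 1)^2/16. Integrate:
  int_0^t ((16*s - 1)^2/16) ds = t*(256*t^2 - 48*t + 3)/48.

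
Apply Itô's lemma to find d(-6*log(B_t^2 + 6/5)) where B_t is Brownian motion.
d(-6*log(B_t^2 + 6/5)) = (30*(5*B_t^2 - 6)/(5*B_t^2 + 6)^2) dt + (-60*B_t/(5*B_t^2 + 6)) dB_t

Itô's formula for f(B_t) gives d f(B_t) = f'(B_t) dB_t + (1/2) f''(B_t) dt. Compute derivatives of f(x) = -6*log(x^2 + 6/5):
  f'(x)  = -60*x/(5*x^2 + 6)
  f''(x) = 60*(5*x^2 - 6)/(5*x^2 + 6)^2
Substitute x = B_t and multiply the f'' term by 1/2:
  drift     = (1/2) * (60*(5*x^2 - 6)/(5*x^2 + 6)^2) evaluated at B_t = 30*(5*B_t^2 - 6)/(5*B_t^2 + 6)^2
  diffusion = (-60*x/(5*x^2 + 6)) evaluated at B_t = -60*B_t/(5*B_t^2 + 6)
Therefore d(-6*log(B_t^2 + 6/5)) = (30*(5*B_t^2 - 6)/(5*B_t^2 + 6)^2) dt + (-60*B_t/(5*B_t^2 + 6)) dB_t.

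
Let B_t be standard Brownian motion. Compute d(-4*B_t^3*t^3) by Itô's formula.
d(-4*B_t^3*t^3) = (12*B_t*t^2*(-B_t^2 - t)) dt + (-12*B_t^2*t^3) dB_t

Itô's formula for f(t, x): d f(t, B_t) = (f_t + (1/2) f_xx) dt + f_x dB_t. Compute partials of f(t, x) = -4*t^3*x^3:
  f_t(t,x)  = -12*t^2*x^3
  f_x(t,x)  = -12*t^3*x^2
  f_xx(t,x) = -24*t^3*x
Assemble drift = f_t + (1/2) f_xx = 12*t^2*x*(-t - x^2) and diffusion = f_x = -12*t^3*x^2. Substituting x = B_t:
  d(-4*B_t^3*t^3) = (12*B_t*t^2*(-B_t^2 - t)) dt + (-12*B_t^2*t^3) dB_t.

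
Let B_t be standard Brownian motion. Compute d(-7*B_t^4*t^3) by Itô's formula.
d(-7*B_t^4*t^3) = (21*B_t^2*t^2*(-B_t^2 - 2*t)) dt + (-28*B_t^3*t^3) dB_t

Itô's formula for f(t, x): d f(t, B_t) = (f_t + (1/2) f_xx) dt + f_x dB_t. Compute partials of f(t, x) = -7*t^3*x^4:
  f_t(t,x)  = -21*t^2*x^4
  f_x(t,x)  = -28*t^3*x^3
  f_xx(t,x) = -84*t^3*x^2
Assemble drift = f_t + (1/2) f_xx = 21*t^2*x^2*(-2*t - x^2) and diffusion = f_x = -28*t^3*x^3. Substituting x = B_t:
  d(-7*B_t^4*t^3) = (21*B_t^2*t^2*(-B_t^2 - 2*t)) dt + (-28*B_t^3*t^3) dB_t.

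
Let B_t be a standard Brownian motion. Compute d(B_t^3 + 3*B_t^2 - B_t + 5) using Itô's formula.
d(B_t^3 + 3*B_t^2 - B_t + 5) = (3*B_t + 3) dt + (3*B_t^2 + 6*B_t - 1) dB_t

Itô's formula for f(B_t) gives d f(B_t) = f'(B_t) dB_t + (1/2) f''(B_t) dt. Compute derivatives of f(x) = x^3 + 3*x^2 - x + 5:
  f'(x)  = 3*x^2 + 6*x - 1
  f''(x) = 6*x + 6
Substitute x = B_t and multiply the f'' term by 1/2:
  drift     = (1/2) * (6*x + 6) evaluated at B_t = 3*B_t + 3
  diffusion = (3*x^2 + 6*x - 1) evaluated at B_t = 3*B_t^2 + 6*B_t - 1
Therefore d(B_t^3 + 3*B_t^2 - B_t + 5) = (3*B_t + 3) dt + (3*B_t^2 + 6*B_t - 1) dB_t.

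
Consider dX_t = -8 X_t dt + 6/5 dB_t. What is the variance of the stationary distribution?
lim Var(X_t) = 9/100

The OU SDE dX = -theta X dt + sigma dB admits the integrating factor exp(theta t): d(exp(theta t) X_t) = sigma exp(theta t) dB_t. Integrating from 0 to t gives X_t = x_0 * exp(-theta t) + sigma * int_0^t exp(-theta (t-s)) dB_s for any initial x_0. The Itô integral has variance (by the Itô isometry) sigma^2 * int_0^t exp(-2 theta (t - s)) ds = sigma^2 * (1 - exp(-2 theta t)) / (2 theta), independent of x_0.
With theta = 8, sigma = 6/5:
  Var(X_t) = (6/5)^2 * (1 - exp(-2*8 t)) / (2 * 8) = 9/100 - 9*exp(-16*t)/100.
As t -> infinity, exp(-2*8 t) -> 0, so the stationary variance is sigma^2 / (2 theta) = 9/100.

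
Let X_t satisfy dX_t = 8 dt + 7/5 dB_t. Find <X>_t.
<X>_t = 49*t/25

For an Itô process dX_t = a(t) dt + b(t) dB_t, the quadratic variation is <X>_t = int_0^t b(s)^2 ds (the drift term does not contribute). Here b(s) = 7/5, so
  b(s)^2 = 49/25.
Integrating from 0 to t:
  <X>_t = int_0^t (49/25) ds = 49*t/25.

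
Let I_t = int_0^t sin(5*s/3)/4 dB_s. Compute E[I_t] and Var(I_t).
E[I_t] = 0; Var(I_t) = t/32 - 3*sin(10*t/3)/320

The Itô integral of a deterministic integrand f(s) has mean 0 because each increment f(s) * (B_{s+ds} - B_s) has mean 0. By the Itô isometry:
  Var( int_0^t f(s) dB_s ) = E[ (int_0^t f(s) dB_s)^2 ] = int_0^t f(s)^2 ds.
Here f(s) = sin(5*s/3)/4, so f(s)^2 = sin(5*s/3)^2/16. Integrate:
  int_0^t (sin(5*s/3)^2/16) ds = t/32 - 3*sin(10*t/3)/320.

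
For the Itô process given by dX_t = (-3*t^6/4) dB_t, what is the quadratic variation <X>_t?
<X>_t = 9*t^13/208

For an Itô process dX_t = a(t) dt + b(t) dB_t, the quadratic variation is <X>_t = int_0^t b(s)^2 ds (the drift term does not contribute). Here b(s) = -3*s^6/4, so
  b(s)^2 = 9*s^12/16.
Integrating from 0 to t:
  <X>_t = int_0^t (9*s^12/16) ds = 9*t^13/208.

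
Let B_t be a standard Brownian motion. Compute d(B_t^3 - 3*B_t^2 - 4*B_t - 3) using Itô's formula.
d(B_t^3 - 3*B_t^2 - 4*B_t - 3) = (3*B_t - 3) dt + (3*B_t^2 - 6*B_t - 4) dB_t

Itô's formula for f(B_t) gives d f(B_t) = f'(B_t) dB_t + (1/2) f''(B_t) dt. Compute derivatives of f(x) = x^3 - 3*x^2 - 4*x - 3:
  f'(x)  = 3*x^2 - 6*x - 4
  f''(x) = 6*x - 6
Substitute x = B_t and multiply the f'' term by 1/2:
  drift     = (1/2) * (6*x - 6) evaluated at B_t = 3*B_t - 3
  diffusion = (3*x^2 - 6*x - 4) evaluated at B_t = 3*B_t^2 - 6*B_t - 4
Therefore d(B_t^3 - 3*B_t^2 - 4*B_t - 3) = (3*B_t - 3) dt + (3*B_t^2 - 6*B_t - 4) dB_t.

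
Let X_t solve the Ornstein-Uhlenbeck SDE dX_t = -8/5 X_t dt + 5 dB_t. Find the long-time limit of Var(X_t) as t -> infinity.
lim Var(X_t) = 125/16

The OU SDE dX = -theta X dt + sigma dB admits the integrating factor exp(theta t): d(exp(theta t) X_t) = sigma exp(theta t) dB_t. Integrating from 0 to t gives X_t = x_0 * exp(-theta t) + sigma * int_0^t exp(-theta (t-s)) dB_s for any initial x_0. The Itô integral has variance (by the Itô isometry) sigma^2 * int_0^t exp(-2 theta (t - s)) ds = sigma^2 * (1 - exp(-2 theta t)) / (2 theta), independent of x_0.
With theta = 8/5, sigma = 5:
  Var(X_t) = (5)^2 * (1 - exp(-2*8/5 t)) / (2 * 8/5) = 125/16 - 125*exp(-16*t/5)/16.
As t -> infinity, exp(-2*8/5 t) -> 0, so the stationary variance is sigma^2 / (2 theta) = 125/16.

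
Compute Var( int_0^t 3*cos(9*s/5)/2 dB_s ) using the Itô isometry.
Var = 9*t/8 + 5*sin(18*t/5)/16

The Itô integral of a deterministic integrand f(s) has mean 0 because each increment f(s) * (B_{s+ds} - B_s) has mean 0. By the Itô isometry:
  Var( int_0^t f(s) dB_s ) = E[ (int_0^t f(s) dB_s)^2 ] = int_0^t f(s)^2 ds.
Here f(s) = 3*cos(9*s/5)/2, so f(s)^2 = 9*cos(9*s/5)^2/4. Integrate:
  int_0^t (9*cos(9*s/5)^2/4) ds = 9*t/8 + 5*sin(18*t/5)/16.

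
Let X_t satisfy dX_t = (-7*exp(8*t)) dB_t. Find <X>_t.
<X>_t = 49*exp(16*t)/16 - 49/16

For an Itô process dX_t = a(t) dt + b(t) dB_t, the quadratic variation is <X>_t = int_0^t b(s)^2 ds (the drift term does not contribute). Here b(s) = -7*exp(8*s), so
  b(s)^2 = 49*exp(16*s).
Integrating from 0 to t:
  <X>_t = int_0^t (49*exp(16*s)) ds = 49*exp(16*t)/16 - 49/16.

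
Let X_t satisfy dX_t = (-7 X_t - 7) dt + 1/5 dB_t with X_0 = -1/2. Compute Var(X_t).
Var(X_t) = 1/350 - exp(-14*t)/350

The variance V(t) = Var(X_t) satisfies V'(t) = 2 a V(t) + c^2 with V(0) = 0 (drift coefficient is linear in X, diffusion is constant). With a = -7, c = 1/5, the solution is
  V(t) = (c^2 / (2 a)) * (exp(2 a t) - 1)
       = ((1/5)^2 / (2*(-7))) * (exp((-14) t) - 1)
       = 1/350 - exp(-14*t)/350.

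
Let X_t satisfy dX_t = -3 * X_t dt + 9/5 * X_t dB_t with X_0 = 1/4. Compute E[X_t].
E[X_t] = exp(-3*t)/4

For GBM dX = mu X dt + sigma X dB with X_0 = x_0, apply Itô to Y = log X: dY = (mu - sigma^2/2) dt + sigma dB, so Y_t = log(x_0) + (mu - sigma^2/2) t + sigma B_t and hence X_t = x_0 * exp((mu - sigma^2/2) t + sigma B_t).
With mu = -3, sigma = 9/5, x_0 = 1/4, this gives:
  X_t = 1/4 * exp((-231/50) * t + (9/5) * B_t).
Since sigma*B_t ~ Normal(0, sigma^2 t), E[exp(sigma*B_t)] = exp(sigma^2 t / 2); so E[X_t] = x_0 * exp((mu - sigma^2/2) t) * exp(sigma^2 t / 2) = x_0 * exp(mu t) = exp(-3*t)/4.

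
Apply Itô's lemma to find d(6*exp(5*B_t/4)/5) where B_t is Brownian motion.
d(6*exp(5*B_t/4)/5) = (15*exp(5*B_t/4)/16) dt + (3*exp(5*B_t/4)/2) dB_t

Itô's formula for f(B_t) gives d f(B_t) = f'(B_t) dB_t + (1/2) f''(B_t) dt. Compute derivatives of f(x) = 6*exp(5*x/4)/5:
  f'(x)  = 3*exp(5*x/4)/2
  f''(x) = 15*exp(5*x/4)/8
Substitute x = B_t and multiply the f'' term by 1/2:
  drift     = (1/2) * (15*exp(5*x/4)/8) evaluated at B_t = 15*exp(5*B_t/4)/16
  diffusion = (3*exp(5*x/4)/2) evaluated at B_t = 3*exp(5*B_t/4)/2
Therefore d(6*exp(5*B_t/4)/5) = (15*exp(5*B_t/4)/16) dt + (3*exp(5*B_t/4)/2) dB_t.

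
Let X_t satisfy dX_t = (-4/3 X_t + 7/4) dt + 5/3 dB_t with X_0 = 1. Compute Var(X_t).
Var(X_t) = 25/24 - 25*exp(-8*t/3)/24

The variance V(t) = Var(X_t) satisfies V'(t) = 2 a V(t) + c^2 with V(0) = 0 (drift coefficient is linear in X, diffusion is constant). With a = -4/3, c = 5/3, the solution is
  V(t) = (c^2 / (2 a)) * (exp(2 a t) - 1)
       = ((5/3)^2 / (2*(-4/3))) * (exp((-8/3) t) - 1)
       = 25/24 - 25*exp(-8*t/3)/24.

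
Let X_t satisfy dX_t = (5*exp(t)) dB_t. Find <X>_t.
<X>_t = 25*exp(2*t)/2 - 25/2

For an Itô process dX_t = a(t) dt + b(t) dB_t, the quadratic variation is <X>_t = int_0^t b(s)^2 ds (the drift term does not contribute). Here b(s) = 5*exp(s), so
  b(s)^2 = 25*exp(2*s).
Integrating from 0 to t:
  <X>_t = int_0^t (25*exp(2*s)) ds = 25*exp(2*t)/2 - 25/2.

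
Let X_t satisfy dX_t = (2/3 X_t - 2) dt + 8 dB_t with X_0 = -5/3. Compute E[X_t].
E[X_t] = 3 - 14*exp(2*t/3)/3

Taking expectations and using E[dB_t] = 0, the mean m(t) = E[X_t] satisfies the ODE m'(t) = a m(t) + b with m(0) = x_0. With a = 2/3, b = -2, x_0 = -5/3, the solution is
  m(t) = x_0 * exp(a t) + (b/a) * (exp(a t) - 1)
       = (-5/3) * exp((2/3) t) + ((-2)/(2/3)) * (exp((2/3) t) - 1)
       = 3 - 14*exp(2*t/3)/3.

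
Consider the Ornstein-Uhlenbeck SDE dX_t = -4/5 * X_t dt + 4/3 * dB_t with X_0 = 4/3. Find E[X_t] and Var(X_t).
E[X_t] = 4*exp(-4*t/5)/3; Var(X_t) = 10/9 - 10*exp(-8*t/5)/9

The OU SDE dX = -theta X dt + sigma dB admits the integrating factor exp(theta t): d(exp(theta t) X_t) = sigma exp(theta t) dB_t. Integrating from 0 to t:
  X_t = x_0 * exp(-theta t) + sigma * int_0^t exp(-theta (t-s)) dB_s.
The Itô integral has mean 0 and (by the Itô isometry) variance sigma^2 * int_0^t exp(-2 theta (t - s)) ds = sigma^2 * (1 - exp(-2 theta t)) / (2 theta).
With theta = 4/5, sigma = 4/3, x_0 = 4/3:
  E[X_t] = 4/3 * exp(-4/5 t) = 4*exp(-4*t/5)/3
  Var(X_t) = (4/3)^2 * (1 - exp(-2*4/5 t)) / (2 * 4/5) = 10/9 - 10*exp(-8*t/5)/9.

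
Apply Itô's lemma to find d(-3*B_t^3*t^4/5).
d(-3*B_t^3*t^4/5) = (3*B_t*t^3*(-4*B_t^2 - 3*t)/5) dt + (-9*B_t^2*t^4/5) dB_t

Itô's formula for f(t, x): d f(t, B_t) = (f_t + (1/2) f_xx) dt + f_x dB_t. Compute partials of f(t, x) = -3*t^4*x^3/5:
  f_t(t,x)  = -12*t^3*x^3/5
  f_x(t,x)  = -9*t^4*x^2/5
  f_xx(t,x) = -18*t^4*x/5
Assemble drift = f_t + (1/2) f_xx = 3*t^3*x*(-3*t - 4*x^2)/5 and diffusion = f_x = -9*t^4*x^2/5. Substituting x = B_t:
  d(-3*B_t^3*t^4/5) = (3*B_t*t^3*(-4*B_t^2 - 3*t)/5) dt + (-9*B_t^2*t^4/5) dB_t.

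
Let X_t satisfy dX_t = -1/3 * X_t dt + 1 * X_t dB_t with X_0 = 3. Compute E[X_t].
E[X_t] = 3*exp(-t/3)

For GBM dX = mu X dt + sigma X dB with X_0 = x_0, apply Itô to Y = log X: dY = (mu - sigma^2/2) dt + sigma dB, so Y_t = log(x_0) + (mu - sigma^2/2) t + sigma B_t and hence X_t = x_0 * exp((mu - sigma^2/2) t + sigma B_t).
With mu = -1/3, sigma = 1, x_0 = 3, this gives:
  X_t = 3 * exp((-5/6) * t + (1) * B_t).
Since sigma*B_t ~ Normal(0, sigma^2 t), E[exp(sigma*B_t)] = exp(sigma^2 t / 2); so E[X_t] = x_0 * exp((mu - sigma^2/2) t) * exp(sigma^2 t / 2) = x_0 * exp(mu t) = 3*exp(-t/3).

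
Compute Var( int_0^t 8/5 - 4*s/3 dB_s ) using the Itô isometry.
Var = 16*t*(25*t^2 - 90*t + 108)/675

The Itô integral of a deterministic integrand f(s) has mean 0 because each increment f(s) * (B_{s+ds} - B_s) has mean 0. By the Itô isometry:
  Var( int_0^t f(s) dB_s ) = E[ (int_0^t f(s) dB_s)^2 ] = int_0^t f(s)^2 ds.
Here f(s) = 8/5 - 4*s/3, so f(s)^2 = 16*(5*s - 6)^2/225. Integrate:
  int_0^t (16*(5*s - 6)^2/225) ds = 16*t*(25*t^2 - 90*t + 108)/675.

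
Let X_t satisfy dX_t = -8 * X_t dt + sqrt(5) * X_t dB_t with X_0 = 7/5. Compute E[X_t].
E[X_t] = 7*exp(-8*t)/5

For GBM dX = mu X dt + sigma X dB with X_0 = x_0, apply Itô to Y = log X: dY = (mu - sigma^2/2) dt + sigma dB, so Y_t = log(x_0) + (mu - sigma^2/2) t + sigma B_t and hence X_t = x_0 * exp((mu - sigma^2/2) t + sigma B_t).
With mu = -8, sigma = sqrt(5), x_0 = 7/5, this gives:
  X_t = 7/5 * exp((-21/2) * t + (sqrt(5)) * B_t).
Since sigma*B_t ~ Normal(0, sigma^2 t), E[exp(sigma*B_t)] = exp(sigma^2 t / 2); so E[X_t] = x_0 * exp((mu - sigma^2/2) t) * exp(sigma^2 t / 2) = x_0 * exp(mu t) = 7*exp(-8*t)/5.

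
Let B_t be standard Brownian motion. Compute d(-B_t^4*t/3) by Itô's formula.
d(-B_t^4*t/3) = (B_t^2*(-B_t^2 - 6*t)/3) dt + (-4*B_t^3*t/3) dB_t

Itô's formula for f(t, x): d f(t, B_t) = (f_t + (1/2) f_xx) dt + f_x dB_t. Compute partials of f(t, x) = -t*x^4/3:
  f_t(t,x)  = -x^4/3
  f_x(t,x)  = -4*t*x^3/3
  f_xx(t,x) = -4*t*x^2
Assemble drift = f_t + (1/2) f_xx = x^2*(-6*t - x^2)/3 and diffusion = f_x = -4*t*x^3/3. Substituting x = B_t:
  d(-B_t^4*t/3) = (B_t^2*(-B_t^2 - 6*t)/3) dt + (-4*B_t^3*t/3) dB_t.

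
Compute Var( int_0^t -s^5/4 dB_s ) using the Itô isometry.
Var = t^11/176

The Itô integral of a deterministic integrand f(s) has mean 0 because each increment f(s) * (B_{s+ds} - B_s) has mean 0. By the Itô isometry:
  Var( int_0^t f(s) dB_s ) = E[ (int_0^t f(s) dB_s)^2 ] = int_0^t f(s)^2 ds.
Here f(s) = -s^5/4, so f(s)^2 = s^10/16. Integrate:
  int_0^t (s^10/16) ds = t^11/176.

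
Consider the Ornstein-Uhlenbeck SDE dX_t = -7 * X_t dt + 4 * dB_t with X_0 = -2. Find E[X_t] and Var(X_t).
E[X_t] = -2*exp(-7*t); Var(X_t) = 8/7 - 8*exp(-14*t)/7

The OU SDE dX = -theta X dt + sigma dB admits the integrating factor exp(theta t): d(exp(theta t) X_t) = sigma exp(theta t) dB_t. Integrating from 0 to t:
  X_t = x_0 * exp(-theta t) + sigma * int_0^t exp(-theta (t-s)) dB_s.
The Itô integral has mean 0 and (by the Itô isometry) variance sigma^2 * int_0^t exp(-2 theta (t - s)) ds = sigma^2 * (1 - exp(-2 theta t)) / (2 theta).
With theta = 7, sigma = 4, x_0 = -2:
  E[X_t] = -2 * exp(-7 t) = -2*exp(-7*t)
  Var(X_t) = (4)^2 * (1 - exp(-2*7 t)) / (2 * 7) = 8/7 - 8*exp(-14*t)/7.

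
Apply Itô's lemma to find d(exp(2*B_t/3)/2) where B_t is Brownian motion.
d(exp(2*B_t/3)/2) = (exp(2*B_t/3)/9) dt + (exp(2*B_t/3)/3) dB_t

Itô's formula for f(B_t) gives d f(B_t) = f'(B_t) dB_t + (1/2) f''(B_t) dt. Compute derivatives of f(x) = exp(2*x/3)/2:
  f'(x)  = exp(2*x/3)/3
  f''(x) = 2*exp(2*x/3)/9
Substitute x = B_t and multiply the f'' term by 1/2:
  drift     = (1/2) * (2*exp(2*x/3)/9) evaluated at B_t = exp(2*B_t/3)/9
  diffusion = (exp(2*x/3)/3) evaluated at B_t = exp(2*B_t/3)/3
Therefore d(exp(2*B_t/3)/2) = (exp(2*B_t/3)/9) dt + (exp(2*B_t/3)/3) dB_t.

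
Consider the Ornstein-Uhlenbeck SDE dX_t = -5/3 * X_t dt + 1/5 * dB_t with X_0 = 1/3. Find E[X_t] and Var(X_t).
E[X_t] = exp(-5*t/3)/3; Var(X_t) = 3/250 - 3*exp(-10*t/3)/250

The OU SDE dX = -theta X dt + sigma dB admits the integrating factor exp(theta t): d(exp(theta t) X_t) = sigma exp(theta t) dB_t. Integrating from 0 to t:
  X_t = x_0 * exp(-theta t) + sigma * int_0^t exp(-theta (t-s)) dB_s.
The Itô integral has mean 0 and (by the Itô isometry) variance sigma^2 * int_0^t exp(-2 theta (t - s)) ds = sigma^2 * (1 - exp(-2 theta t)) / (2 theta).
With theta = 5/3, sigma = 1/5, x_0 = 1/3:
  E[X_t] = 1/3 * exp(-5/3 t) = exp(-5*t/3)/3
  Var(X_t) = (1/5)^2 * (1 - exp(-2*5/3 t)) / (2 * 5/3) = 3/250 - 3*exp(-10*t/3)/250.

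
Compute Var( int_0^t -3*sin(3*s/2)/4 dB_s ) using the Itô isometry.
Var = 9*t/32 - 3*sin(3*t)/32

The Itô integral of a deterministic integrand f(s) has mean 0 because each increment f(s) * (B_{s+ds} - B_s) has mean 0. By the Itô isometry:
  Var( int_0^t f(s) dB_s ) = E[ (int_0^t f(s) dB_s)^2 ] = int_0^t f(s)^2 ds.
Here f(s) = -3*sin(3*s/2)/4, so f(s)^2 = 9*sin(3*s/2)^2/16. Integrate:
  int_0^t (9*sin(3*s/2)^2/16) ds = 9*t/32 - 3*sin(3*t)/32.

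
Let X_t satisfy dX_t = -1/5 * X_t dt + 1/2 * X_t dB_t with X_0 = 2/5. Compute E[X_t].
E[X_t] = 2*exp(-t/5)/5

For GBM dX = mu X dt + sigma X dB with X_0 = x_0, apply Itô to Y = log X: dY = (mu - sigma^2/2) dt + sigma dB, so Y_t = log(x_0) + (mu - sigma^2/2) t + sigma B_t and hence X_t = x_0 * exp((mu - sigma^2/2) t + sigma B_t).
With mu = -1/5, sigma = 1/2, x_0 = 2/5, this gives:
  X_t = 2/5 * exp((-13/40) * t + (1/2) * B_t).
Since sigma*B_t ~ Normal(0, sigma^2 t), E[exp(sigma*B_t)] = exp(sigma^2 t / 2); so E[X_t] = x_0 * exp((mu - sigma^2/2) t) * exp(sigma^2 t / 2) = x_0 * exp(mu t) = 2*exp(-t/5)/5.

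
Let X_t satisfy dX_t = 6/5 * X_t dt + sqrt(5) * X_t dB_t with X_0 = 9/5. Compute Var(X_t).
Var(X_t) = 81*(exp(5*t) - 1)*exp(12*t/5)/25

For GBM dX = mu X dt + sigma X dB with X_0 = x_0, apply Itô to Y = log X: dY = (mu - sigma^2/2) dt + sigma dB, so Y_t = log(x_0) + (mu - sigma^2/2) t + sigma B_t and hence X_t = x_0 * exp((mu - sigma^2/2) t + sigma B_t).
With mu = 6/5, sigma = sqrt(5), x_0 = 9/5, this gives:
  X_t = 9/5 * exp((-13/10) * t + (sqrt(5)) * B_t).
Since sigma*B_t ~ Normal(0, sigma^2 t), E[exp(sigma*B_t)] = exp(sigma^2 t / 2); so E[X_t] = x_0 * exp((mu - sigma^2/2) t) * exp(sigma^2 t / 2) = x_0 * exp(mu t) = 9*exp(6*t/5)/5.
Var(X_t) = E[X_t^2] - (E[X_t])^2 = x_0^2 * exp(2 mu t) * (exp(sigma^2 t) - 1) = 81*(exp(5*t) - 1)*exp(12*t/5)/25.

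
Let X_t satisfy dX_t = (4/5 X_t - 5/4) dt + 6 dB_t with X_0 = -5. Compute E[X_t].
E[X_t] = 25/16 - 105*exp(4*t/5)/16

Taking expectations and using E[dB_t] = 0, the mean m(t) = E[X_t] satisfies the ODE m'(t) = a m(t) + b with m(0) = x_0. With a = 4/5, b = -5/4, x_0 = -5, the solution is
  m(t) = x_0 * exp(a t) + (b/a) * (exp(a t) - 1)
       = (-5) * exp((4/5) t) + ((-5/4)/(4/5)) * (exp((4/5) t) - 1)
       = 25/16 - 105*exp(4*t/5)/16.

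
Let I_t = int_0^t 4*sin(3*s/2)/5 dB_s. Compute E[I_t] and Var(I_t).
E[I_t] = 0; Var(I_t) = 8*t/25 - 8*sin(3*t)/75

The Itô integral of a deterministic integrand f(s) has mean 0 because each increment f(s) * (B_{s+ds} - B_s) has mean 0. By the Itô isometry:
  Var( int_0^t f(s) dB_s ) = E[ (int_0^t f(s) dB_s)^2 ] = int_0^t f(s)^2 ds.
Here f(s) = 4*sin(3*s/2)/5, so f(s)^2 = 16*sin(3*s/2)^2/25. Integrate:
  int_0^t (16*sin(3*s/2)^2/25) ds = 8*t/25 - 8*sin(3*t)/75.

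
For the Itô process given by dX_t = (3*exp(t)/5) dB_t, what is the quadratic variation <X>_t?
<X>_t = 9*exp(2*t)/50 - 9/50

For an Itô process dX_t = a(t) dt + b(t) dB_t, the quadratic variation is <X>_t = int_0^t b(s)^2 ds (the drift term does not contribute). Here b(s) = 3*exp(s)/5, so
  b(s)^2 = 9*exp(2*s)/25.
Integrating from 0 to t:
  <X>_t = int_0^t (9*exp(2*s)/25) ds = 9*exp(2*t)/50 - 9/50.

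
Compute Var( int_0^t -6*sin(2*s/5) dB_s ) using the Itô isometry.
Var = 18*t - 45*sin(4*t/5)/2

The Itô integral of a deterministic integrand f(s) has mean 0 because each increment f(s) * (B_{s+ds} - B_s) has mean 0. By the Itô isometry:
  Var( int_0^t f(s) dB_s ) = E[ (int_0^t f(s) dB_s)^2 ] = int_0^t f(s)^2 ds.
Here f(s) = -6*sin(2*s/5), so f(s)^2 = 36*sin(2*s/5)^2. Integrate:
  int_0^t (36*sin(2*s/5)^2) ds = 18*t - 45*sin(4*t/5)/2.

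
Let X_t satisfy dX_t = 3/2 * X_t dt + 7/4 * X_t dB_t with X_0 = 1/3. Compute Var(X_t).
Var(X_t) = (exp(49*t/16) - 1)*exp(3*t)/9

For GBM dX = mu X dt + sigma X dB with X_0 = x_0, apply Itô to Y = log X: dY = (mu - sigma^2/2) dt + sigma dB, so Y_t = log(x_0) + (mu - sigma^2/2) t + sigma B_t and hence X_t = x_0 * exp((mu - sigma^2/2) t + sigma B_t).
With mu = 3/2, sigma = 7/4, x_0 = 1/3, this gives:
  X_t = 1/3 * exp((-1/32) * t + (7/4) * B_t).
Since sigma*B_t ~ Normal(0, sigma^2 t), E[exp(sigma*B_t)] = exp(sigma^2 t / 2); so E[X_t] = x_0 * exp((mu - sigma^2/2) t) * exp(sigma^2 t / 2) = x_0 * exp(mu t) = exp(3*t/2)/3.
Var(X_t) = E[X_t^2] - (E[X_t])^2 = x_0^2 * exp(2 mu t) * (exp(sigma^2 t) - 1) = (exp(49*t/16) - 1)*exp(3*t)/9.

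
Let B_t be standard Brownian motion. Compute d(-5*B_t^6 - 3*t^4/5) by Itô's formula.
d(-5*B_t^6 - 3*t^4/5) = (-75*B_t^4 - 12*t^3/5) dt + (-30*B_t^5) dB_t

Itô's formula for f(t, x): d f(t, B_t) = (f_t + (1/2) f_xx) dt + f_x dB_t. Compute partials of f(t, x) = -3*t^4/5 - 5*x^6:
  f_t(t,x)  = -12*t^3/5
  f_x(t,x)  = -30*x^5
  f_xx(t,x) = -150*x^4
Assemble drift = f_t + (1/2) f_xx = -12*t^3/5 - 75*x^4 and diffusion = f_x = -30*x^5. Substituting x = B_t:
  d(-5*B_t^6 - 3*t^4/5) = (-75*B_t^4 - 12*t^3/5) dt + (-30*B_t^5) dB_t.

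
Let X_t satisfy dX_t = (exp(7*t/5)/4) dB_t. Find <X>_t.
<X>_t = 5*exp(14*t/5)/224 - 5/224

For an Itô process dX_t = a(t) dt + b(t) dB_t, the quadratic variation is <X>_t = int_0^t b(s)^2 ds (the drift term does not contribute). Here b(s) = exp(7*s/5)/4, so
  b(s)^2 = exp(14*s/5)/16.
Integrating from 0 to t:
  <X>_t = int_0^t (exp(14*s/5)/16) ds = 5*exp(14*t/5)/224 - 5/224.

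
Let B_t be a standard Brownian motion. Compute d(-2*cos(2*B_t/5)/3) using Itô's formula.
d(-2*cos(2*B_t/5)/3) = (4*cos(2*B_t/5)/75) dt + (4*sin(2*B_t/5)/15) dB_t

Itô's formula for f(B_t) gives d f(B_t) = f'(B_t) dB_t + (1/2) f''(B_t) dt. Compute derivatives of f(x) = -2*cos(2*x/5)/3:
  f'(x)  = 4*sin(2*x/5)/15
  f''(x) = 8*cos(2*x/5)/75
Substitute x = B_t and multiply the f'' term by 1/2:
  drift     = (1/2) * (8*cos(2*x/5)/75) evaluated at B_t = 4*cos(2*B_t/5)/75
  diffusion = (4*sin(2*x/5)/15) evaluated at B_t = 4*sin(2*B_t/5)/15
Therefore d(-2*cos(2*B_t/5)/3) = (4*cos(2*B_t/5)/75) dt + (4*sin(2*B_t/5)/15) dB_t.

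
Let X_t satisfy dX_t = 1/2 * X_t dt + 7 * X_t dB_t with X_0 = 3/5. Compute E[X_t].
E[X_t] = 3*exp(t/2)/5

For GBM dX = mu X dt + sigma X dB with X_0 = x_0, apply Itô to Y = log X: dY = (mu - sigma^2/2) dt + sigma dB, so Y_t = log(x_0) + (mu - sigma^2/2) t + sigma B_t and hence X_t = x_0 * exp((mu - sigma^2/2) t + sigma B_t).
With mu = 1/2, sigma = 7, x_0 = 3/5, this gives:
  X_t = 3/5 * exp((-24) * t + (7) * B_t).
Since sigma*B_t ~ Normal(0, sigma^2 t), E[exp(sigma*B_t)] = exp(sigma^2 t / 2); so E[X_t] = x_0 * exp((mu - sigma^2/2) t) * exp(sigma^2 t / 2) = x_0 * exp(mu t) = 3*exp(t/2)/5.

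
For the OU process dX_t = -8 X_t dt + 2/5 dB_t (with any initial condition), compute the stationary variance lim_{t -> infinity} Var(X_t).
lim Var(X_t) = 1/100

The OU SDE dX = -theta X dt + sigma dB admits the integrating factor exp(theta t): d(exp(theta t) X_t) = sigma exp(theta t) dB_t. Integrating from 0 to t gives X_t = x_0 * exp(-theta t) + sigma * int_0^t exp(-theta (t-s)) dB_s for any initial x_0. The Itô integral has variance (by the Itô isometry) sigma^2 * int_0^t exp(-2 theta (t - s)) ds = sigma^2 * (1 - exp(-2 theta t)) / (2 theta), independent of x_0.
With theta = 8, sigma = 2/5:
  Var(X_t) = (2/5)^2 * (1 - exp(-2*8 t)) / (2 * 8) = 1/100 - exp(-16*t)/100.
As t -> infinity, exp(-2*8 t) -> 0, so the stationary variance is sigma^2 / (2 theta) = 1/100.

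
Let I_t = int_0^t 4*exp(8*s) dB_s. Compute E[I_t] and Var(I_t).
E[I_t] = 0; Var(I_t) = exp(16*t) - 1

The Itô integral of a deterministic integrand f(s) has mean 0 because each increment f(s) * (B_{s+ds} - B_s) has mean 0. By the Itô isometry:
  Var( int_0^t f(s) dB_s ) = E[ (int_0^t f(s) dB_s)^2 ] = int_0^t f(s)^2 ds.
Here f(s) = 4*exp(8*s), so f(s)^2 = 16*exp(16*s). Integrate:
  int_0^t (16*exp(16*s)) ds = exp(16*t) - 1.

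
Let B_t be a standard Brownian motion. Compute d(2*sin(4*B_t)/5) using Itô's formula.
d(2*sin(4*B_t)/5) = (-16*sin(4*B_t)/5) dt + (8*cos(4*B_t)/5) dB_t

Itô's formula for f(B_t) gives d f(B_t) = f'(B_t) dB_t + (1/2) f''(B_t) dt. Compute derivatives of f(x) = 2*sin(4*x)/5:
  f'(x)  = 8*cos(4*x)/5
  f''(x) = -32*sin(4*x)/5
Substitute x = B_t and multiply the f'' term by 1/2:
  drift     = (1/2) * (-32*sin(4*x)/5) evaluated at B_t = -16*sin(4*B_t)/5
  diffusion = (8*cos(4*x)/5) evaluated at B_t = 8*cos(4*B_t)/5
Therefore d(2*sin(4*B_t)/5) = (-16*sin(4*B_t)/5) dt + (8*cos(4*B_t)/5) dB_t.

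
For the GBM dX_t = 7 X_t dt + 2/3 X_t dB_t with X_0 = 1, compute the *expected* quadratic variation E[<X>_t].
E[<X>_t] = 2*exp(130*t/9)/65 - 2/65

<X>_t = int_0^t ((2/3) * X_s)^2 ds. Taking expectation inside the integral: E[<X>_t] = (2/3)^2 * int_0^t E[X_s^2] ds. For GBM, E[X_s^2] = x_0^2 * exp((2 mu + sigma^2) s). Integrating:
  E[<X>_t] = (2/3)^2 * 1^2 * (exp((2*7 + (2/3)^2) t) - 1) / (2*7 + (2/3)^2)
           = (2/3)^2 * 1^2 * (exp((130/9) t) - 1) / (130/9) = 2*exp(130*t/9)/65 - 2/65.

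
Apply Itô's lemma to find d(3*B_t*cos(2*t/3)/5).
d(3*B_t*cos(2*t/3)/5) = (-2*B_t*sin(2*t/3)/5) dt + (3*cos(2*t/3)/5) dB_t

Itô's formula for f(t, x): d f(t, B_t) = (f_t + (1/2) f_xx) dt + f_x dB_t. Compute partials of f(t, x) = 3*x*cos(2*t/3)/5:
  f_t(t,x)  = -2*x*sin(2*t/3)/5
  f_x(t,x)  = 3*cos(2*t/3)/5
  f_xx(t,x) = 0
Assemble drift = f_t + (1/2) f_xx = -2*x*sin(2*t/3)/5 and diffusion = f_x = 3*cos(2*t/3)/5. Substituting x = B_t:
  d(3*B_t*cos(2*t/3)/5) = (-2*B_t*sin(2*t/3)/5) dt + (3*cos(2*t/3)/5) dB_t.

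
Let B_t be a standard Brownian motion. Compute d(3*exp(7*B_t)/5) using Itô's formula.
d(3*exp(7*B_t)/5) = (147*exp(7*B_t)/10) dt + (21*exp(7*B_t)/5) dB_t

Itô's formula for f(B_t) gives d f(B_t) = f'(B_t) dB_t + (1/2) f''(B_t) dt. Compute derivatives of f(x) = 3*exp(7*x)/5:
  f'(x)  = 21*exp(7*x)/5
  f''(x) = 147*exp(7*x)/5
Substitute x = B_t and multiply the f'' term by 1/2:
  drift     = (1/2) * (147*exp(7*x)/5) evaluated at B_t = 147*exp(7*B_t)/10
  diffusion = (21*exp(7*x)/5) evaluated at B_t = 21*exp(7*B_t)/5
Therefore d(3*exp(7*B_t)/5) = (147*exp(7*B_t)/10) dt + (21*exp(7*B_t)/5) dB_t.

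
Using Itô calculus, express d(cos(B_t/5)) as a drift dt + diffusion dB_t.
d(cos(B_t/5)) = (-cos(B_t/5)/50) dt + (-sin(B_t/5)/5) dB_t

Itô's formula for f(B_t) gives d f(B_t) = f'(B_t) dB_t + (1/2) f''(B_t) dt. Compute derivatives of f(x) = cos(x/5):
  f'(x)  = -sin(x/5)/5
  f''(x) = -cos(x/5)/25
Substitute x = B_t and multiply the f'' term by 1/2:
  drift     = (1/2) * (-cos(x/5)/25) evaluated at B_t = -cos(B_t/5)/50
  diffusion = (-sin(x/5)/5) evaluated at B_t = -sin(B_t/5)/5
Therefore d(cos(B_t/5)) = (-cos(B_t/5)/50) dt + (-sin(B_t/5)/5) dB_t.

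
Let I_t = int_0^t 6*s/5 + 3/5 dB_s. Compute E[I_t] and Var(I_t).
E[I_t] = 0; Var(I_t) = 3*t*(4*t^2 + 6*t + 3)/25

The Itô integral of a deterministic integrand f(s) has mean 0 because each increment f(s) * (B_{s+ds} - B_s) has mean 0. By the Itô isometry:
  Var( int_0^t f(s) dB_s ) = E[ (int_0^t f(s) dB_s)^2 ] = int_0^t f(s)^2 ds.
Here f(s) = 6*s/5 + 3/5, so f(s)^2 = 9*(2*s + 1)^2/25. Integrate:
  int_0^t (9*(2*s + 1)^2/25) ds = 3*t*(4*t^2 + 6*t + 3)/25.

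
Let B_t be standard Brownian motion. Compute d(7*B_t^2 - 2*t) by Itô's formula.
d(7*B_t^2 - 2*t) = (5) dt + (14*B_t) dB_t

Itô's formula for f(t, x): d f(t, B_t) = (f_t + (1/2) f_xx) dt + f_x dB_t. Compute partials of f(t, x) = -2*t + 7*x^2:
  f_t(t,x)  = -2
  f_x(t,x)  = 14*x
  f_xx(t,x) = 14
Assemble drift = f_t + (1/2) f_xx = 5 and diffusion = f_x = 14*x. Substituting x = B_t:
  d(7*B_t^2 - 2*t) = (5) dt + (14*B_t) dB_t.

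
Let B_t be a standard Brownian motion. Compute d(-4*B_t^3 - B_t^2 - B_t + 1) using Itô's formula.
d(-4*B_t^3 - B_t^2 - B_t + 1) = (-12*B_t - 1) dt + (-12*B_t^2 - 2*B_t - 1) dB_t

Itô's formula for f(B_t) gives d f(B_t) = f'(B_t) dB_t + (1/2) f''(B_t) dt. Compute derivatives of f(x) = -4*x^3 - x^2 - x + 1:
  f'(x)  = -12*x^2 - 2*x - 1
  f''(x) = -24*x - 2
Substitute x = B_t and multiply the f'' term by 1/2:
  drift     = (1/2) * (-24*x - 2) evaluated at B_t = -12*B_t - 1
  diffusion = (-12*x^2 - 2*x - 1) evaluated at B_t = -12*B_t^2 - 2*B_t - 1
Therefore d(-4*B_t^3 - B_t^2 - B_t + 1) = (-12*B_t - 1) dt + (-12*B_t^2 - 2*B_t - 1) dB_t.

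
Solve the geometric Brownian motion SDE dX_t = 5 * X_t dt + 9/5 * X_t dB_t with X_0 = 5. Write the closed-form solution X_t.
X_t = 5 * exp((169/50) * t + (9/5) * B_t)

For GBM dX = mu X dt + sigma X dB with X_0 = x_0, apply Itô to Y = log X: dY = (mu - sigma^2/2) dt + sigma dB, so Y_t = log(x_0) + (mu - sigma^2/2) t + sigma B_t and hence X_t = x_0 * exp((mu - sigma^2/2) t + sigma B_t).
With mu = 5, sigma = 9/5, x_0 = 5, this gives:
  X_t = 5 * exp((169/50) * t + (9/5) * B_t).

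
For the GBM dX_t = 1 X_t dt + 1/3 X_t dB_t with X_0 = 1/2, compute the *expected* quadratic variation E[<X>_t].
E[<X>_t] = exp(19*t/9)/76 - 1/76

<X>_t = int_0^t ((1/3) * X_s)^2 ds. Taking expectation inside the integral: E[<X>_t] = (1/3)^2 * int_0^t E[X_s^2] ds. For GBM, E[X_s^2] = x_0^2 * exp((2 mu + sigma^2) s). Integrating:
  E[<X>_t] = (1/3)^2 * (1/2)^2 * (exp((2*1 + (1/3)^2) t) - 1) / (2*1 + (1/3)^2)
           = (1/3)^2 * (1/2)^2 * (exp((19/9) t) - 1) / (19/9) = exp(19*t/9)/76 - 1/76.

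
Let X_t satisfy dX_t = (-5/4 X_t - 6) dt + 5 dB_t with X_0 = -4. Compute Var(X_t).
Var(X_t) = 10 - 10*exp(-5*t/2)

The variance V(t) = Var(X_t) satisfies V'(t) = 2 a V(t) + c^2 with V(0) = 0 (drift coefficient is linear in X, diffusion is constant). With a = -5/4, c = 5, the solution is
  V(t) = (c^2 / (2 a)) * (exp(2 a t) - 1)
       = (5^2 / (2*(-5/4))) * (exp((-5/2) t) - 1)
       = 10 - 10*exp(-5*t/2).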